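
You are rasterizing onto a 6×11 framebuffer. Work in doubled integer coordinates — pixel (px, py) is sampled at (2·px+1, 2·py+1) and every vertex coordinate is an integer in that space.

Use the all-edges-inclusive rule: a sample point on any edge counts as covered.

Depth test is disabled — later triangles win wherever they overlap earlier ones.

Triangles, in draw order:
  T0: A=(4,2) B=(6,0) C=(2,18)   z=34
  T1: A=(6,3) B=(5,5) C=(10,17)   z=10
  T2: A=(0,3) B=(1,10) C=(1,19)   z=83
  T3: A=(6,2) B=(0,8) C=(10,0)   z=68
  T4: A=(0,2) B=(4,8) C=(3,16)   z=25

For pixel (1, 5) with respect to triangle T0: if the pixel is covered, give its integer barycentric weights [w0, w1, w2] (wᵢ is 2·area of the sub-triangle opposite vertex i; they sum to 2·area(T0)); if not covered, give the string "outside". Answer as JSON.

T0:
  2·area = 28
  edge (4, 2)→(6, 0): d=(2,-2) inclusive
  edge (6, 0)→(2, 18): d=(-4,18) inclusive
  edge (2, 18)→(4, 2): d=(2,-16) inclusive
    (2,0)@(5, 1): e=[0,14,14] → █  [on edge]
    (3,0)@(7, 1): e=[4,-22,46] → ·
    (1,1)@(3, 3): e=[0,42,-14] → ·  [on edge]
    (2,1)@(5, 3): e=[4,6,18] → █
    (3,1)@(7, 3): e=[8,-30,50] → ·
    (0,2)@(1, 5): e=[0,70,-42] → ·  [on edge]
    (2,2)@(5, 5): e=[8,-2,22] → ·
    (1,5)@(3, 11): e=[16,10,2] → █
    (2,5)@(5, 11): e=[20,-26,34] → ·
    (1,6)@(3, 13): e=[20,2,6] → █
    (2,6)@(5, 13): e=[24,-34,38] → ·
    (1,7)@(3, 15): e=[24,-6,10] → ·
  covered (4 px):
    · · █ · · ·
    · · █ · · ·
    · · · · · ·
    · · · · · ·
    · · · · · ·
    · █ · · · ·
    · █ · · · ·
    · · · · · ·
    · · · · · ·
    · · · · · ·
    · · · · · ·
T1:
  2·area = 22  (B↔C swapped to make it positive)
  edge (6, 3)→(10, 17): d=(4,14) inclusive
  edge (10, 17)→(5, 5): d=(-5,-12) inclusive
  edge (5, 5)→(6, 3): d=(1,-2) inclusive
    (3,0)@(7, 1): e=[-22,44,0] → ·  [on edge]
    (2,2)@(5, 5): e=[22,0,0] → █  [on edge]
    (3,2)@(7, 5): e=[-6,24,4] → ·
    (2,3)@(5, 7): e=[30,-10,2] → ·
    (3,3)@(7, 7): e=[2,14,6] → █
    (4,3)@(9, 7): e=[-26,38,10] → ·
    (1,4)@(3, 9): e=[66,-44,0] → ·  [on edge]
    (3,4)@(7, 9): e=[10,4,8] → █
    (4,4)@(9, 9): e=[-18,28,12] → ·
    (3,5)@(7, 11): e=[18,-6,10] → ·
    (0,6)@(1, 13): e=[110,-88,0] → ·  [on edge]
  covered (3 px):
    · · · · · ·
    · · · · · ·
    · · █ · · ·
    · · · █ · ·
    · · · █ · ·
    · · · · · ·
    · · · · · ·
    · · · · · ·
    · · · · · ·
    · · · · · ·
    · · · · · ·
T2:
  2·area = 9
  edge (0, 3)→(1, 10): d=(1,7) inclusive
  edge (1, 10)→(1, 19): d=(0,9) inclusive
  edge (1, 19)→(0, 3): d=(-1,-16) inclusive
    (0,0)@(1, 1): e=[-9,0,18] → ·  [on edge]
    (0,1)@(1, 3): e=[-7,0,16] → ·  [on edge]
    (0,2)@(1, 5): e=[-5,0,14] → ·  [on edge]
    (0,3)@(1, 7): e=[-3,0,12] → ·  [on edge]
    (0,4)@(1, 9): e=[-1,0,10] → ·  [on edge]
    (0,5)@(1, 11): e=[1,0,8] → █  [on edge]
    (1,5)@(3, 11): e=[-13,-18,40] → ·
    (0,6)@(1, 13): e=[3,0,6] → █  [on edge]
    (1,6)@(3, 13): e=[-11,-18,38] → ·
    (0,7)@(1, 15): e=[5,0,4] → █  [on edge]
    (1,7)@(3, 15): e=[-9,-18,36] → ·
    (0,8)@(1, 17): e=[7,0,2] → █  [on edge]
    (0,9)@(1, 19): e=[9,0,0] → █  [on edge]
    (0,10)@(1, 21): e=[11,0,-2] → ·  [on edge]
  covered (5 px):
    · · · · · ·
    · · · · · ·
    · · · · · ·
    · · · · · ·
    · · · · · ·
    █ · · · · ·
    █ · · · · ·
    █ · · · · ·
    █ · · · · ·
    █ · · · · ·
    · · · · · ·
T3:
  2·area = 12  (B↔C swapped to make it positive)
  edge (6, 2)→(10, 0): d=(4,-2) inclusive
  edge (10, 0)→(0, 8): d=(-10,8) inclusive
  edge (0, 8)→(6, 2): d=(6,-6) inclusive
    (3,0)@(7, 1): e=[-2,14,0] → ·  [on edge]
    (2,1)@(5, 3): e=[2,10,0] → █  [on edge]
    (3,1)@(7, 3): e=[6,-6,12] → ·
    (1,2)@(3, 5): e=[6,6,0] → █  [on edge]
    (2,2)@(5, 5): e=[10,-10,12] → ·
    (0,3)@(1, 7): e=[10,2,0] → █  [on edge]
    (1,3)@(3, 7): e=[14,-14,12] → ·
    (0,4)@(1, 9): e=[18,-18,12] → ·
  covered (3 px):
    · · · · · ·
    · · █ · · ·
    · █ · · · ·
    █ · · · · ·
    · · · · · ·
    · · · · · ·
    · · · · · ·
    · · · · · ·
    · · · · · ·
    · · · · · ·
    · · · · · ·
T4:
  2·area = 38
  edge (0, 2)→(4, 8): d=(4,6) inclusive
  edge (4, 8)→(3, 16): d=(-1,8) inclusive
  edge (3, 16)→(0, 2): d=(-3,-14) inclusive
    (0,2)@(1, 5): e=[6,27,5] → █
    (1,2)@(3, 5): e=[-6,11,33] → ·
    (0,3)@(1, 7): e=[14,25,-1] → ·
    (1,3)@(3, 7): e=[2,9,27] → █
    (2,3)@(5, 7): e=[-10,-7,55] → ·
    (1,4)@(3, 9): e=[10,7,21] → █
    (2,4)@(5, 9): e=[-2,-9,49] → ·
    (1,5)@(3, 11): e=[18,5,15] → █
    (2,5)@(5, 11): e=[6,-11,43] → ·
    (1,6)@(3, 13): e=[26,3,9] → █
    (2,6)@(5, 13): e=[14,-13,37] → ·
    (1,7)@(3, 15): e=[34,1,3] → █
  covered (6 px):
    · · · · · ·
    · · · · · ·
    █ · · · · ·
    · █ · · · ·
    · █ · · · ·
    · █ · · · ·
    · █ · · · ·
    · █ · · · ·
    · · · · · ·
    · · · · · ·
    · · · · · ·

Final: [10,2,16]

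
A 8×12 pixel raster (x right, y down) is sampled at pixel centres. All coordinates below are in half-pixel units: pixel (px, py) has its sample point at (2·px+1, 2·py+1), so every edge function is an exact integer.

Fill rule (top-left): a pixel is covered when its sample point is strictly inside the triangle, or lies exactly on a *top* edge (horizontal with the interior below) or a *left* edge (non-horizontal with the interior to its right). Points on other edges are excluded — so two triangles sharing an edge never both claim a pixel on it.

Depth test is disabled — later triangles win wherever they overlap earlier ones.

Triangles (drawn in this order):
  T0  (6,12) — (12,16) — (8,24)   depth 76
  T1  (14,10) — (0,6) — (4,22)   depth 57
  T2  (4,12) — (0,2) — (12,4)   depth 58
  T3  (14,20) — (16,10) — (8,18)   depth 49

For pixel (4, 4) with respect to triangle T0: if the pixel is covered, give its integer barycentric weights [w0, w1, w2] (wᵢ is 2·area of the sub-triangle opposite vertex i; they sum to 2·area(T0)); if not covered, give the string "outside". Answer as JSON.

T0:
  2·area = 64
  edge (6, 12)→(12, 16): d=(6,4) right/bottom  bias=-1
  edge (12, 16)→(8, 24): d=(-4,8) right/bottom  bias=-1
  edge (8, 24)→(6, 12): d=(-2,-12) top-left  bias=+0
    (3,6)@(7, 13): e=[2,52,10] → X
    (4,6)@(9, 13): e=[-6,36,34] → .
    (3,7)@(7, 15): e=[14,44,6] → X
    (4,7)@(9, 15): e=[6,28,30] → X
    (5,7)@(11, 15): e=[-2,12,54] → .
    (3,8)@(7, 17): e=[26,36,2] → X
    (5,8)@(11, 17): e=[10,4,50] → X
    (6,8)@(13, 17): e=[2,-12,74] → .
    (3,9)@(7, 19): e=[38,28,-2] → .
    (4,9)@(9, 19): e=[30,12,22] → X
    (5,9)@(11, 19): e=[22,-4,46] → .
    (4,10)@(9, 21): e=[42,4,18] → X
  covered (8 px):
    . . . . . . . .
    . . . . . . . .
    . . . . . . . .
    . . . . . . . .
    . . . . . . . .
    . . . . . . . .
    . . . X . . . .
    . . . X X . . .
    . . . X X X . .
    . . . . X . . .
    . . . . X . . .
    . . . . . . . .
T1:
  2·area = 208  (B↔C swapped to make it positive)
  edge (14, 10)→(4, 22): d=(-10,12) right/bottom  bias=-1
  edge (4, 22)→(0, 6): d=(-4,-16) top-left  bias=+0
  edge (0, 6)→(14, 10): d=(14,4) right/bottom  bias=-1
    (0,3)@(1, 7): e=[186,12,10] → X
    (1,3)@(3, 7): e=[162,44,2] → X
    (2,3)@(5, 7): e=[138,76,-6] → .
    (0,4)@(1, 9): e=[166,4,38] → X
    (2,4)@(5, 9): e=[118,68,22] → X
    (3,4)@(7, 9): e=[94,100,14] → X
    (4,4)@(9, 9): e=[70,132,6] → X
    (5,4)@(11, 9): e=[46,164,-2] → .
    (0,5)@(1, 11): e=[146,-4,66] → .
    (1,5)@(3, 11): e=[122,28,58] → X
    (5,5)@(11, 11): e=[26,156,26] → X
    (6,5)@(13, 11): e=[2,188,18] → X
  covered (26 px):
    . . . . . . . .
    . . . . . . . .
    . . . . . . . .
    X X . . . . . .
    X X X X X . . .
    . X X X X X X .
    . X X X X X . .
    . X X X X . . .
    . X X X . . . .
    . . X . . . . .
    . . . . . . . .
    . . . . . . . .
T2:
  2·area = 112
  edge (4, 12)→(0, 2): d=(-4,-10) top-left  bias=+0
  edge (0, 2)→(12, 4): d=(12,2) right/bottom  bias=-1
  edge (12, 4)→(4, 12): d=(-8,8) right/bottom  bias=-1
    (7,0)@(15, 1): e=[154,-42,0] → .  [on edge]
    (0,1)@(1, 3): e=[6,10,96] → X
    (1,1)@(3, 3): e=[26,6,80] → X
    (2,1)@(5, 3): e=[46,2,64] → X
    (3,1)@(7, 3): e=[66,-2,48] → .
    (6,1)@(13, 3): e=[126,-14,0] → .  [on edge]
    (0,2)@(1, 5): e=[-2,34,80] → .
    (1,2)@(3, 5): e=[18,30,64] → X
    (3,2)@(7, 5): e=[58,22,32] → X
    (4,2)@(9, 5): e=[78,18,16] → X
    (5,2)@(11, 5): e=[98,14,0] → .  [on edge]
    (1,3)@(3, 7): e=[10,54,48] → X
    (4,3)@(9, 7): e=[70,42,0] → .  [on edge]
    (3,4)@(7, 9): e=[42,70,0] → .  [on edge]
    (2,5)@(5, 11): e=[14,98,0] → .  [on edge]
    (1,6)@(3, 13): e=[-14,126,0] → .  [on edge]
    (0,7)@(1, 15): e=[-42,154,0] → .  [on edge]
  covered (12 px):
    . . . . . . . .
    X X X . . . . .
    . X X X X . . .
    . X X X . . . .
    . X X . . . . .
    . . . . . . . .
    . . . . . . . .
    . . . . . . . .
    . . . . . . . .
    . . . . . . . .
    . . . . . . . .
    . . . . . . . .
T3:
  2·area = 64  (B↔C swapped to make it positive)
  edge (14, 20)→(8, 18): d=(-6,-2) top-left  bias=+0
  edge (8, 18)→(16, 10): d=(8,-8) top-left  bias=+0
  edge (16, 10)→(14, 20): d=(-2,10) right/bottom  bias=-1
    (7,5)@(15, 11): e=[56,0,8] → X  [on edge]
    (6,6)@(13, 13): e=[40,0,24] → X  [on edge]
    (5,7)@(11, 15): e=[24,0,40] → X  [on edge]
    (7,7)@(15, 15): e=[32,32,0] → .  [on edge]
    (2,8)@(5, 17): e=[0,-32,96] → .  [on edge]
    (4,8)@(9, 17): e=[8,0,56] → X  [on edge]
    (7,8)@(15, 17): e=[20,48,-4] → .
    (3,9)@(7, 19): e=[-8,0,72] → .  [on edge]
    (4,9)@(9, 19): e=[-4,16,52] → .
    (5,9)@(11, 19): e=[0,32,32] → X  [on edge]
    (7,9)@(15, 19): e=[8,64,-8] → .
    (2,10)@(5, 21): e=[-24,0,88] → .  [on edge]
    (1,11)@(3, 23): e=[-40,0,104] → .  [on edge]
  covered (10 px):
    . . . . . . . .
    . . . . . . . .
    . . . . . . . .
    . . . . . . . .
    . . . . . . . .
    . . . . . . . X
    . . . . . . X X
    . . . . . X X .
    . . . . X X X .
    . . . . . X X .
    . . . . . . . .
    . . . . . . . .

Final: "outside"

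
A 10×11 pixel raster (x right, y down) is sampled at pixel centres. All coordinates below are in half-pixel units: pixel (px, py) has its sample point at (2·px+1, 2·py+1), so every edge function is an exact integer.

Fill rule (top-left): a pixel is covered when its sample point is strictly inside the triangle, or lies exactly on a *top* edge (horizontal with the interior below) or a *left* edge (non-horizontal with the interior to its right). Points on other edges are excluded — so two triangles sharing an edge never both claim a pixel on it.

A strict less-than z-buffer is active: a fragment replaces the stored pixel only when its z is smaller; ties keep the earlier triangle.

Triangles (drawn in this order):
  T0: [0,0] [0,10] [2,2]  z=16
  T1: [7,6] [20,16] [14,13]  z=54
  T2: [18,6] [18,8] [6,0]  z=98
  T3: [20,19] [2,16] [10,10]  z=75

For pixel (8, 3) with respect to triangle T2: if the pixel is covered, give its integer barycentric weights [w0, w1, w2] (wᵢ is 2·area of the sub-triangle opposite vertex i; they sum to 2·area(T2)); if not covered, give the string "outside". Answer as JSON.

T0:
  2·area = 20  (B↔C swapped to make it positive)
  edge (0, 0)→(2, 2): d=(2,2) right/bottom  bias=-1
  edge (2, 2)→(0, 10): d=(-2,8) right/bottom  bias=-1
  edge (0, 10)→(0, 0): d=(0,-10) top-left  bias=+0
    (0,0)@(1, 1): e=[0,10,10] → .  [on edge]
    (0,1)@(1, 3): e=[4,6,10] → X
    (1,1)@(3, 3): e=[0,-10,30] → .  [on edge]
    (0,2)@(1, 5): e=[8,2,10] → X
    (1,2)@(3, 5): e=[4,-14,30] → .
    (2,2)@(5, 5): e=[0,-30,50] → .  [on edge]
    (0,3)@(1, 7): e=[12,-2,10] → .
    (3,3)@(7, 7): e=[0,-50,70] → .  [on edge]
    (4,4)@(9, 9): e=[0,-70,90] → .  [on edge]
    (5,5)@(11, 11): e=[0,-90,110] → .  [on edge]
    (6,6)@(13, 13): e=[0,-110,130] → .  [on edge]
    (7,7)@(15, 15): e=[0,-130,150] → .  [on edge]
    (8,8)@(17, 17): e=[0,-150,170] → .  [on edge]
    (9,9)@(19, 19): e=[0,-170,190] → .  [on edge]
  covered (2 px):
    . . . . . . . . . .
    X . . . . . . . . .
    X . . . . . . . . .
    . . . . . . . . . .
    . . . . . . . . . .
    . . . . . . . . . .
    . . . . . . . . . .
    . . . . . . . . . .
    . . . . . . . . . .
    . . . . . . . . . .
    . . . . . . . . . .
T1:
  2·area = 21
  edge (7, 6)→(20, 16): d=(13,10) right/bottom  bias=-1
  edge (20, 16)→(14, 13): d=(-6,-3) top-left  bias=+0
  edge (14, 13)→(7, 6): d=(-7,-7) top-left  bias=+0
    (6,5)@(13, 11): e=[5,9,7] → X
    (7,5)@(15, 11): e=[-15,15,21] → .
    (6,6)@(13, 13): e=[31,-3,-7] → .
    (7,6)@(15, 13): e=[11,3,7] → X
    (8,6)@(17, 13): e=[-9,9,21] → .
    (7,7)@(15, 15): e=[37,-9,-7] → .
  covered (2 px):
    . . . . . . . . . .
    . . . . . . . . . .
    . . . . . . . . . .
    . . . . . . . . . .
    . . . . . . . . . .
    . . . . . . X . . .
    . . . . . . . X . .
    . . . . . . . . . .
    . . . . . . . . . .
    . . . . . . . . . .
    . . . . . . . . . .
T2:
  2·area = 24
  edge (18, 6)→(18, 8): d=(0,2) right/bottom  bias=-1
  edge (18, 8)→(6, 0): d=(-12,-8) top-left  bias=+0
  edge (6, 0)→(18, 6): d=(12,6) right/bottom  bias=-1
    (5,1)@(11, 3): e=[14,4,6] → X
    (6,1)@(13, 3): e=[10,20,-6] → .
    (5,2)@(11, 5): e=[14,-20,30] → .
    (7,2)@(15, 5): e=[6,12,6] → X
    (8,2)@(17, 5): e=[2,28,-6] → .
    (7,3)@(15, 7): e=[6,-12,30] → .
    (8,3)@(17, 7): e=[2,4,18] → X
    (9,3)@(19, 7): e=[-2,20,6] → .
    (8,4)@(17, 9): e=[2,-20,42] → .
  covered (3 px):
    . . . . . . . . . .
    . . . . . X . . . .
    . . . . . . . X . .
    . . . . . . . . X .
    . . . . . . . . . .
    . . . . . . . . . .
    . . . . . . . . . .
    . . . . . . . . . .
    . . . . . . . . . .
    . . . . . . . . . .
    . . . . . . . . . .
T3:
  2·area = 132
  edge (20, 19)→(2, 16): d=(-18,-3) top-left  bias=+0
  edge (2, 16)→(10, 10): d=(8,-6) top-left  bias=+0
  edge (10, 10)→(20, 19): d=(10,9) right/bottom  bias=-1
    (4,5)@(9, 11): e=[111,2,19] → X
    (5,5)@(11, 11): e=[117,14,1] → X
    (6,5)@(13, 11): e=[123,26,-17] → .
    (3,6)@(7, 13): e=[69,6,57] → X
    (6,6)@(13, 13): e=[87,42,3] → X
    (7,6)@(15, 13): e=[93,54,-15] → .
    (2,7)@(5, 15): e=[27,10,95] → X
    (7,7)@(15, 15): e=[57,70,5] → X
    (8,7)@(17, 15): e=[63,82,-13] → .
    (2,8)@(5, 17): e=[-9,26,115] → .
    (3,8)@(7, 17): e=[-3,38,97] → .
    (4,8)@(9, 17): e=[3,50,79] → X
  covered (17 px):
    . . . . . . . . . .
    . . . . . . . . . .
    . . . . . . . . . .
    . . . . . . . . . .
    . . . . . . . . . .
    . . . . X X . . . .
    . . . X X X X . . .
    . . X X X X X X . .
    . . . . X X X X X .
    . . . . . . . . . .
    . . . . . . . . . .

Result: [4,18,2]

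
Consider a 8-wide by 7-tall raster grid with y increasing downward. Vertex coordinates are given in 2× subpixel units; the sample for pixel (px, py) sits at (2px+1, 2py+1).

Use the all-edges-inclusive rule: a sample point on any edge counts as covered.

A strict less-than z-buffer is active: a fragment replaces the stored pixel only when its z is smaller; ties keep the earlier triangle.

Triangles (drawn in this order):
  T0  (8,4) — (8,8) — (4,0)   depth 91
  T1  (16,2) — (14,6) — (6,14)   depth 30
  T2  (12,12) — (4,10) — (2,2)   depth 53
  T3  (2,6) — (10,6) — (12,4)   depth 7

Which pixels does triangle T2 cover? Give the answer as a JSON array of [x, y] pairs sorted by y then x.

T0:
  2·area = 16
  edge (8, 4)→(8, 8): d=(0,4) inclusive
  edge (8, 8)→(4, 0): d=(-4,-8) inclusive
  edge (4, 0)→(8, 4): d=(4,4) inclusive
    (2,0)@(5, 1): e=[12,4,0] → █  [on edge]
    (3,0)@(7, 1): e=[4,20,-8] → ·
    (2,1)@(5, 3): e=[12,-4,8] → ·
    (3,1)@(7, 3): e=[4,12,0] → █  [on edge]
    (4,1)@(9, 3): e=[-4,28,-8] → ·
    (3,2)@(7, 5): e=[4,4,8] → █
    (4,2)@(9, 5): e=[-4,20,0] → ·  [on edge]
    (3,3)@(7, 7): e=[4,-4,16] → ·
    (5,3)@(11, 7): e=[-12,28,0] → ·  [on edge]
    (6,4)@(13, 9): e=[-20,36,0] → ·  [on edge]
    (7,5)@(15, 11): e=[-28,44,0] → ·  [on edge]
  covered (3 px):
    · · █ · · · · ·
    · · · █ · · · ·
    · · · █ · · · ·
    · · · · · · · ·
    · · · · · · · ·
    · · · · · · · ·
    · · · · · · · ·
T1:
  2·area = 16
  edge (16, 2)→(14, 6): d=(-2,4) inclusive
  edge (14, 6)→(6, 14): d=(-8,8) inclusive
  edge (6, 14)→(16, 2): d=(10,-12) inclusive
    (7,2)@(15, 5): e=[-2,0,18] → ·  [on edge]
    (6,3)@(13, 7): e=[2,0,14] → █  [on edge]
    (7,3)@(15, 7): e=[-6,-16,38] → ·
    (5,4)@(11, 9): e=[6,0,10] → █  [on edge]
    (6,4)@(13, 9): e=[-2,-16,34] → ·
    (4,5)@(9, 11): e=[10,0,6] → █  [on edge]
    (5,5)@(11, 11): e=[2,-16,30] → ·
    (3,6)@(7, 13): e=[14,0,2] → █  [on edge]
    (4,6)@(9, 13): e=[6,-16,26] → ·
  covered (4 px):
    · · · · · · · ·
    · · · · · · · ·
    · · · · · · · ·
    · · · · · · █ ·
    · · · · · █ · ·
    · · · · █ · · ·
    · · · █ · · · ·
T2:
  2·area = 60
  edge (12, 12)→(4, 10): d=(-8,-2) inclusive
  edge (4, 10)→(2, 2): d=(-2,-8) inclusive
  edge (2, 2)→(12, 12): d=(10,10) inclusive
    (0,0)@(1, 1): e=[66,-6,0] → ·  [on edge]
    (1,1)@(3, 3): e=[54,6,0] → █  [on edge]
    (2,1)@(5, 3): e=[58,22,-20] → ·
    (1,2)@(3, 5): e=[38,2,20] → █
    (2,2)@(5, 5): e=[42,18,0] → █  [on edge]
    (3,2)@(7, 5): e=[46,34,-20] → ·
    (1,3)@(3, 7): e=[22,-2,40] → ·
    (2,3)@(5, 7): e=[26,14,20] → █
    (3,3)@(7, 7): e=[30,30,0] → █  [on edge]
    (4,3)@(9, 7): e=[34,46,-20] → ·
    (2,4)@(5, 9): e=[10,10,40] → █
    (4,4)@(9, 9): e=[18,42,0] → █  [on edge]
    (5,5)@(11, 11): e=[6,54,0] → █  [on edge]
    (6,6)@(13, 13): e=[-6,66,0] → ·  [on edge]
  covered (10 px):
    · · · · · · · ·
    · █ · · · · · ·
    · █ █ · · · · ·
    · · █ █ · · · ·
    · · █ █ █ · · ·
    · · · · █ █ · ·
    · · · · · · · ·
T3:
  2·area = 16  (B↔C swapped to make it positive)
  edge (2, 6)→(12, 4): d=(10,-2) inclusive
  edge (12, 4)→(10, 6): d=(-2,2) inclusive
  edge (10, 6)→(2, 6): d=(-8,0) inclusive
    (7,0)@(15, 1): e=[-24,0,40] → ·  [on edge]
    (6,1)@(13, 3): e=[-8,0,24] → ·  [on edge]
    (3,2)@(7, 5): e=[0,8,8] → █  [on edge]
    (4,2)@(9, 5): e=[4,4,8] → █
    (5,2)@(11, 5): e=[8,0,8] → █  [on edge]
    (6,2)@(13, 5): e=[12,-4,8] → ·
    (3,3)@(7, 7): e=[20,4,-8] → ·
    (4,3)@(9, 7): e=[24,0,-8] → ·  [on edge]
    (5,3)@(11, 7): e=[28,-4,-8] → ·
    (3,4)@(7, 9): e=[40,0,-24] → ·  [on edge]
    (2,5)@(5, 11): e=[56,0,-40] → ·  [on edge]
    (1,6)@(3, 13): e=[72,0,-56] → ·  [on edge]
  covered (3 px):
    · · · · · · · ·
    · · · · · · · ·
    · · · █ █ █ · ·
    · · · · · · · ·
    · · · · · · · ·
    · · · · · · · ·
    · · · · · · · ·

Result: [[1,1],[1,2],[2,2],[2,3],[3,3],[2,4],[3,4],[4,4],[4,5],[5,5]]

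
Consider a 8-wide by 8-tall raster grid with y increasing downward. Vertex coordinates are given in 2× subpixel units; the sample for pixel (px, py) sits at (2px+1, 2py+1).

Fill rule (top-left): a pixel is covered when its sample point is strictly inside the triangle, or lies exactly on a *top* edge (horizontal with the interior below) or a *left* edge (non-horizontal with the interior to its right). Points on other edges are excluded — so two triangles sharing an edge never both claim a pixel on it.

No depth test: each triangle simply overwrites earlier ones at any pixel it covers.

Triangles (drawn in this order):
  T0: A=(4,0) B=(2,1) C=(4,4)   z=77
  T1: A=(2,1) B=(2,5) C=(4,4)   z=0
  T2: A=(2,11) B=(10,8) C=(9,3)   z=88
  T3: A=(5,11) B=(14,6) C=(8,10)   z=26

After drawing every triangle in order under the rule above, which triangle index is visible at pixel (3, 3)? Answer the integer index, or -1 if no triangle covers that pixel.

T0:
  2·area = 8  (B↔C swapped to make it positive)
  edge (4, 0)→(4, 4): d=(0,4) right/bottom  bias=-1
  edge (4, 4)→(2, 1): d=(-2,-3) top-left  bias=+0
  edge (2, 1)→(4, 0): d=(2,-1) top-left  bias=+0
    (1,0)@(3, 1): e=[4,3,1] → #
    (2,0)@(5, 1): e=[-4,9,3] → ·
    (1,1)@(3, 3): e=[4,-1,5] → ·
  covered (1 px):
    · # · · · · · ·
    · · · · · · · ·
    · · · · · · · ·
    · · · · · · · ·
    · · · · · · · ·
    · · · · · · · ·
    · · · · · · · ·
    · · · · · · · ·
T1:
  2·area = 8  (B↔C swapped to make it positive)
  edge (2, 1)→(4, 4): d=(2,3) right/bottom  bias=-1
  edge (4, 4)→(2, 5): d=(-2,1) right/bottom  bias=-1
  edge (2, 5)→(2, 1): d=(0,-4) top-left  bias=+0
    (1,1)@(3, 3): e=[1,3,4] → #
    (2,1)@(5, 3): e=[-5,1,12] → ·
    (1,2)@(3, 5): e=[5,-1,4] → ·
  covered (1 px):
    · · · · · · · ·
    · # · · · · · ·
    · · · · · · · ·
    · · · · · · · ·
    · · · · · · · ·
    · · · · · · · ·
    · · · · · · · ·
    · · · · · · · ·
T2:
  2·area = 43  (B↔C swapped to make it positive)
  edge (2, 11)→(9, 3): d=(7,-8) top-left  bias=+0
  edge (9, 3)→(10, 8): d=(1,5) right/bottom  bias=-1
  edge (10, 8)→(2, 11): d=(-8,3) right/bottom  bias=-1
    (4,1)@(9, 3): e=[0,0,43] → ·  [on edge]
    (4,2)@(9, 5): e=[14,2,27] → #
    (5,2)@(11, 5): e=[30,-8,21] → ·
    (3,3)@(7, 7): e=[12,14,17] → #
    (5,3)@(11, 7): e=[44,-6,5] → ·
    (2,4)@(5, 9): e=[10,26,7] → #
    (4,4)@(9, 9): e=[42,6,-5] → ·
    (2,5)@(5, 11): e=[24,28,-9] → ·
    (3,5)@(7, 11): e=[40,18,-15] → ·
    (5,6)@(11, 13): e=[86,0,-43] → ·  [on edge]
  covered (5 px):
    · · · · · · · ·
    · · · · · · · ·
    · · · · # · · ·
    · · · # # · · ·
    · · # # · · · ·
    · · · · · · · ·
    · · · · · · · ·
    · · · · · · · ·
T3:
  2·area = 6
  edge (5, 11)→(14, 6): d=(9,-5) top-left  bias=+0
  edge (14, 6)→(8, 10): d=(-6,4) right/bottom  bias=-1
  edge (8, 10)→(5, 11): d=(-3,1) right/bottom  bias=-1
    (4,4)@(9, 9): e=[2,2,2] → #
    (5,4)@(11, 9): e=[12,-6,0] → ·  [on edge]
    (2,5)@(5, 11): e=[0,6,0] → ·  [on edge]
    (4,5)@(9, 11): e=[20,-10,-4] → ·
  covered (1 px):
    · · · · · · · ·
    · · · · · · · ·
    · · · · · · · ·
    · · · · · · · ·
    · · · · # · · ·
    · · · · · · · ·
    · · · · · · · ·
    · · · · · · · ·

Z-buffer (winner per pixel, '.' = empty):
  . 0 . . . . . .
  . 1 . . . . . .
  . . . . 2 . . .
  . . . 2 2 . . .
  . . 2 2 3 . . .
  . . . . . . . .
  . . . . . . . .
  . . . . . . . .

Final: 2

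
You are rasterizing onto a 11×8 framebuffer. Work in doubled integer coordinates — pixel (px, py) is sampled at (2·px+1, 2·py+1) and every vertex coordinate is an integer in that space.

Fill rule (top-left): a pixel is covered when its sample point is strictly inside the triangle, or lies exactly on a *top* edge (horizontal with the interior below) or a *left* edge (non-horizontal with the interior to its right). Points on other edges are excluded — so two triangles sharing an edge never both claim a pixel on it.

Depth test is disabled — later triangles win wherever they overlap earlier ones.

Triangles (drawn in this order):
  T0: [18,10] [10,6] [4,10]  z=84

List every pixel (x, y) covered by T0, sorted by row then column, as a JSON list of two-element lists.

T0:
  2·area = 56  (B↔C swapped to make it positive)
  edge (18, 10)→(4, 10): d=(-14,0) right/bottom  bias=-1
  edge (4, 10)→(10, 6): d=(6,-4) top-left  bias=+0
  edge (10, 6)→(18, 10): d=(8,4) right/bottom  bias=-1
    (4,3)@(9, 7): e=[42,2,12] → █
    (5,3)@(11, 7): e=[42,10,4] → █
    (6,3)@(13, 7): e=[42,18,-4] → ·
    (3,4)@(7, 9): e=[14,6,36] → █
    (6,4)@(13, 9): e=[14,30,12] → █
    (7,4)@(15, 9): e=[14,38,4] → █
    (8,4)@(17, 9): e=[14,46,-4] → ·
    (3,5)@(7, 11): e=[-14,18,52] → ·
    (4,5)@(9, 11): e=[-14,26,44] → ·
    (5,5)@(11, 11): e=[-14,34,36] → ·
    (6,5)@(13, 11): e=[-14,42,28] → ·
    (7,5)@(15, 11): e=[-14,50,20] → ·
  covered (7 px):
    · · · · · · · · · · ·
    · · · · · · · · · · ·
    · · · · · · · · · · ·
    · · · · █ █ · · · · ·
    · · · █ █ █ █ █ · · ·
    · · · · · · · · · · ·
    · · · · · · · · · · ·
    · · · · · · · · · · ·

Final: [[4,3],[5,3],[3,4],[4,4],[5,4],[6,4],[7,4]]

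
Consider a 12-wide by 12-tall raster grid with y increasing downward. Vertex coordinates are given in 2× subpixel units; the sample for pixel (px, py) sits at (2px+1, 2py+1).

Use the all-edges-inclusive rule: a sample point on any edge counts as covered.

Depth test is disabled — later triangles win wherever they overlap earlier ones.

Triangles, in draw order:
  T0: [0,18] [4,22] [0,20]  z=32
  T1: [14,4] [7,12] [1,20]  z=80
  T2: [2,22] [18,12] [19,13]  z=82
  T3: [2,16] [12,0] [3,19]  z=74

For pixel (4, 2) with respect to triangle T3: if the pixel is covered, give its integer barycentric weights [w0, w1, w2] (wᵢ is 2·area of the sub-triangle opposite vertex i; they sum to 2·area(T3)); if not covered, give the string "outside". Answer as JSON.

T0:
  2·area = 8
  edge (0, 18)→(4, 22): d=(4,4) inclusive
  edge (4, 22)→(0, 20): d=(-4,-2) inclusive
  edge (0, 20)→(0, 18): d=(0,-2) inclusive
    (0,9)@(1, 19): e=[0,6,2] → █  [on edge]
    (1,9)@(3, 19): e=[-8,10,6] → ·
    (0,10)@(1, 21): e=[8,-2,2] → ·
    (1,10)@(3, 21): e=[0,2,6] → █  [on edge]
    (2,10)@(5, 21): e=[-8,6,10] → ·
    (1,11)@(3, 23): e=[8,-6,6] → ·
    (2,11)@(5, 23): e=[0,-2,10] → ·  [on edge]
  covered (2 px):
    · · · · · · · · · · · ·
    · · · · · · · · · · · ·
    · · · · · · · · · · · ·
    · · · · · · · · · · · ·
    · · · · · · · · · · · ·
    · · · · · · · · · · · ·
    · · · · · · · · · · · ·
    · · · · · · · · · · · ·
    · · · · · · · · · · · ·
    █ · · · · · · · · · · ·
    · █ · · · · · · · · · ·
    · · · · · · · · · · · ·
T1:
  2·area = 8  (B↔C swapped to make it positive)
  edge (14, 4)→(1, 20): d=(-13,16) inclusive
  edge (1, 20)→(7, 12): d=(6,-8) inclusive
  edge (7, 12)→(14, 4): d=(7,-8) inclusive
    (2,7)@(5, 15): e=[1,2,5] → █
    (3,7)@(7, 15): e=[-31,18,21] → ·
    (2,8)@(5, 17): e=[-25,14,19] → ·
  covered (1 px):
    · · · · · · · · · · · ·
    · · · · · · · · · · · ·
    · · · · · · · · · · · ·
    · · · · · · · · · · · ·
    · · · · · · · · · · · ·
    · · · · · · · · · · · ·
    · · · · · · · · · · · ·
    · · █ · · · · · · · · ·
    · · · · · · · · · · · ·
    · · · · · · · · · · · ·
    · · · · · · · · · · · ·
    · · · · · · · · · · · ·
T2:
  2·area = 26
  edge (2, 22)→(18, 12): d=(16,-10) inclusive
  edge (18, 12)→(19, 13): d=(1,1) inclusive
  edge (19, 13)→(2, 22): d=(-17,9) inclusive
    (3,0)@(7, 1): e=[-286,0,312] → ·  [on edge]
    (4,1)@(9, 3): e=[-234,0,260] → ·  [on edge]
    (5,2)@(11, 5): e=[-182,0,208] → ·  [on edge]
    (6,3)@(13, 7): e=[-130,0,156] → ·  [on edge]
    (7,4)@(15, 9): e=[-78,0,104] → ·  [on edge]
    (8,5)@(17, 11): e=[-26,0,52] → ·  [on edge]
    (8,6)@(17, 13): e=[6,2,18] → █
    (9,6)@(19, 13): e=[26,0,0] → █  [on edge]
    (10,6)@(21, 13): e=[46,-2,-18] → ·
    (7,7)@(15, 15): e=[18,6,2] → █
    (8,7)@(17, 15): e=[38,4,-16] → ·
    (9,7)@(19, 15): e=[58,2,-34] → ·
    (10,7)@(21, 15): e=[78,0,-52] → ·  [on edge]
    (11,8)@(23, 17): e=[130,0,-104] → ·  [on edge]
  covered (5 px):
    · · · · · · · · · · · ·
    · · · · · · · · · · · ·
    · · · · · · · · · · · ·
    · · · · · · · · · · · ·
    · · · · · · · · · · · ·
    · · · · · · · · · · · ·
    · · · · · · · · █ █ · ·
    · · · · · · · █ · · · ·
    · · · · · █ · · · · · ·
    · · · █ · · · · · · · ·
    · · · · · · · · · · · ·
    · · · · · · · · · · · ·
T3:
  2·area = 46
  edge (2, 16)→(12, 0): d=(10,-16) inclusive
  edge (12, 0)→(3, 19): d=(-9,19) inclusive
  edge (3, 19)→(2, 16): d=(-1,-3) inclusive
    (4,2)@(9, 5): e=[2,12,32] → █
    (5,2)@(11, 5): e=[34,-26,38] → ·
    (4,3)@(9, 7): e=[22,-6,30] → ·
    (3,4)@(7, 9): e=[10,14,22] → █
    (4,4)@(9, 9): e=[42,-24,28] → ·
    (3,5)@(7, 11): e=[30,-4,20] → ·
    (0,6)@(1, 13): e=[-46,92,0] → ·  [on edge]
    (2,6)@(5, 13): e=[18,16,12] → █
    (3,6)@(7, 13): e=[50,-22,18] → ·
    (1,7)@(3, 15): e=[6,36,4] → █
    (2,7)@(5, 15): e=[38,-2,10] → ·
    (1,8)@(3, 17): e=[26,18,2] → █
    (1,9)@(3, 19): e=[46,0,0] → █  [on edge]
  covered (6 px):
    · · · · · · · · · · · ·
    · · · · · · · · · · · ·
    · · · · █ · · · · · · ·
    · · · · · · · · · · · ·
    · · · █ · · · · · · · ·
    · · · · · · · · · · · ·
    · · █ · · · · · · · · ·
    · █ · · · · · · · · · ·
    · █ · · · · · · · · · ·
    · █ · · · · · · · · · ·
    · · · · · · · · · · · ·
    · · · · · · · · · · · ·

Result: [12,32,2]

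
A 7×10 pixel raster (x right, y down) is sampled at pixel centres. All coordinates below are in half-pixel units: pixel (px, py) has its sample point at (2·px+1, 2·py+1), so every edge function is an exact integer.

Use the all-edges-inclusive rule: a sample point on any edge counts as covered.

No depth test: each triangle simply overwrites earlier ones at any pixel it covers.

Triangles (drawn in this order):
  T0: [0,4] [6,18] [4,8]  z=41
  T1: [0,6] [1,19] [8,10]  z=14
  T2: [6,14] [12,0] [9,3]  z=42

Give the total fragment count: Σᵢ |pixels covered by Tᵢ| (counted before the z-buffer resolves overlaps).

T0:
  2·area = 32  (B↔C swapped to make it positive)
  edge (0, 4)→(4, 8): d=(4,4) inclusive
  edge (4, 8)→(6, 18): d=(2,10) inclusive
  edge (6, 18)→(0, 4): d=(-6,-14) inclusive
    (1,1)@(3, 3): e=[-16,0,48] → ·  [on edge]
    (0,2)@(1, 5): e=[0,24,8] → #  [on edge]
    (1,2)@(3, 5): e=[-8,4,36] → ·
    (0,3)@(1, 7): e=[8,28,-4] → ·
    (1,3)@(3, 7): e=[0,8,24] → #  [on edge]
    (2,3)@(5, 7): e=[-8,-12,52] → ·
    (1,4)@(3, 9): e=[8,12,12] → #
    (2,4)@(5, 9): e=[0,-8,40] → ·  [on edge]
    (1,5)@(3, 11): e=[16,16,0] → #  [on edge]
    (2,5)@(5, 11): e=[8,-4,28] → ·
    (3,5)@(7, 11): e=[0,-24,56] → ·  [on edge]
    (1,6)@(3, 13): e=[24,20,-12] → ·
    (2,6)@(5, 13): e=[16,0,16] → #  [on edge]
    (4,6)@(9, 13): e=[0,-40,72] → ·  [on edge]
    (5,7)@(11, 15): e=[0,-56,88] → ·  [on edge]
    (6,8)@(13, 17): e=[0,-72,104] → ·  [on edge]
  covered (6 px):
    · · · · · · ·
    · · · · · · ·
    # · · · · · ·
    · # · · · · ·
    · # · · · · ·
    · # · · · · ·
    · · # · · · ·
    · · # · · · ·
    · · · · · · ·
    · · · · · · ·
T1:
  2·area = 100  (B↔C swapped to make it positive)
  edge (0, 6)→(8, 10): d=(8,4) inclusive
  edge (8, 10)→(1, 19): d=(-7,9) inclusive
  edge (1, 19)→(0, 6): d=(-1,-13) inclusive
    (0,3)@(1, 7): e=[4,84,12] → #
    (1,3)@(3, 7): e=[-4,66,38] → ·
    (0,4)@(1, 9): e=[20,70,10] → #
    (1,4)@(3, 9): e=[12,52,36] → #
    (2,4)@(5, 9): e=[4,34,62] → #
    (3,4)@(7, 9): e=[-4,16,88] → ·
    (0,5)@(1, 11): e=[36,56,8] → #
    (3,5)@(7, 11): e=[12,2,86] → #
    (4,5)@(9, 11): e=[4,-16,112] → ·
    (0,6)@(1, 13): e=[52,42,6] → #
    (3,6)@(7, 13): e=[28,-12,84] → ·
    (0,7)@(1, 15): e=[68,28,4] → #
    (0,9)@(1, 19): e=[100,0,0] → #  [on edge]
  covered (15 px):
    · · · · · · ·
    · · · · · · ·
    · · · · · · ·
    # · · · · · ·
    # # # · · · ·
    # # # # · · ·
    # # # · · · ·
    # # · · · · ·
    # · · · · · ·
    # · · · · · ·
T2:
  2·area = 24  (B↔C swapped to make it positive)
  edge (6, 14)→(9, 3): d=(3,-11) inclusive
  edge (9, 3)→(12, 0): d=(3,-3) inclusive
  edge (12, 0)→(6, 14): d=(-6,14) inclusive
    (5,0)@(11, 1): e=[16,0,8] → #  [on edge]
    (6,0)@(13, 1): e=[38,6,-20] → ·
    (4,1)@(9, 3): e=[0,0,24] → #  [on edge]
    (5,1)@(11, 3): e=[22,6,-4] → ·
    (3,2)@(7, 5): e=[-16,0,40] → ·  [on edge]
    (4,2)@(9, 5): e=[6,6,12] → #
    (5,2)@(11, 5): e=[28,12,-16] → ·
    (2,3)@(5, 7): e=[-32,0,56] → ·  [on edge]
    (4,3)@(9, 7): e=[12,12,0] → #  [on edge]
    (5,3)@(11, 7): e=[34,18,-28] → ·
    (1,4)@(3, 9): e=[-48,0,72] → ·  [on edge]
    (4,4)@(9, 9): e=[18,18,-12] → ·
    (0,5)@(1, 11): e=[-64,0,88] → ·  [on edge]
  covered (5 px):
    · · · · · # ·
    · · · · # · ·
    · · · · # · ·
    · · · · # · ·
    · · · · · · ·
    · · · # · · ·
    · · · · · · ·
    · · · · · · ·
    · · · · · · ·
    · · · · · · ·

Final: 26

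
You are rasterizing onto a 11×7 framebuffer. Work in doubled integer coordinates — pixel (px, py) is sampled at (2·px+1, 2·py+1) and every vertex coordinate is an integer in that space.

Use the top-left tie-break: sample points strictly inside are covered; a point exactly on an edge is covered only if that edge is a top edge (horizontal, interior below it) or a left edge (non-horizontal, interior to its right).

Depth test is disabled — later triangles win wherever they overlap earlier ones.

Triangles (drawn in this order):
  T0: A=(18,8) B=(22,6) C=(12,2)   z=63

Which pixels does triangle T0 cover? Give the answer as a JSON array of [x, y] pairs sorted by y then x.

T0:
  2·area = 36  (B↔C swapped to make it positive)
  edge (18, 8)→(12, 2): d=(-6,-6) top-left  bias=+0
  edge (12, 2)→(22, 6): d=(10,4) right/bottom  bias=-1
  edge (22, 6)→(18, 8): d=(-4,2) right/bottom  bias=-1
    (5,0)@(11, 1): e=[0,-6,42] → ·  [on edge]
    (6,1)@(13, 3): e=[0,6,30] → █  [on edge]
    (7,1)@(15, 3): e=[12,-2,26] → ·
    (6,2)@(13, 5): e=[-12,26,22] → ·
    (7,2)@(15, 5): e=[0,18,18] → █  [on edge]
    (8,2)@(17, 5): e=[12,10,14] → █
    (9,2)@(19, 5): e=[24,2,10] → █
    (10,2)@(21, 5): e=[36,-6,6] → ·
    (7,3)@(15, 7): e=[-12,38,10] → ·
    (8,3)@(17, 7): e=[0,30,6] → █  [on edge]
    (10,3)@(21, 7): e=[24,14,-2] → ·
    (8,4)@(17, 9): e=[-12,50,-2] → ·
    (9,4)@(19, 9): e=[0,42,-6] → ·  [on edge]
    (10,5)@(21, 11): e=[0,54,-18] → ·  [on edge]
  covered (6 px):
    · · · · · · · · · · ·
    · · · · · · █ · · · ·
    · · · · · · · █ █ █ ·
    · · · · · · · · █ █ ·
    · · · · · · · · · · ·
    · · · · · · · · · · ·
    · · · · · · · · · · ·

Final: [[6,1],[7,2],[8,2],[9,2],[8,3],[9,3]]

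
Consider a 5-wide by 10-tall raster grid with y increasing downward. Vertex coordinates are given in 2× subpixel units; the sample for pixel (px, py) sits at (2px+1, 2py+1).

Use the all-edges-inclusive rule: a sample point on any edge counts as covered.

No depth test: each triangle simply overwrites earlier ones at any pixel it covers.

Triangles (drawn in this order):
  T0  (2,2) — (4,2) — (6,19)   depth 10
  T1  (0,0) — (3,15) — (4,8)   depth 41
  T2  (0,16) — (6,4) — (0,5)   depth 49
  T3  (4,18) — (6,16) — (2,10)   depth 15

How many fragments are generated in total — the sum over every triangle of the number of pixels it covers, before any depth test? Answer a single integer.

T0:
  2·area = 34
  edge (2, 2)→(4, 2): d=(2,0) inclusive
  edge (4, 2)→(6, 19): d=(2,17) inclusive
  edge (6, 19)→(2, 2): d=(-4,-17) inclusive
    (1,1)@(3, 3): e=[2,19,13] → X
    (2,1)@(5, 3): e=[2,-15,47] → .
    (1,2)@(3, 5): e=[6,23,5] → X
    (2,2)@(5, 5): e=[6,-11,39] → .
    (1,3)@(3, 7): e=[10,27,-3] → .
    (2,5)@(5, 11): e=[18,1,15] → X
    (3,5)@(7, 11): e=[18,-33,49] → .
    (2,6)@(5, 13): e=[22,5,7] → X
    (3,6)@(7, 13): e=[22,-29,41] → .
    (2,7)@(5, 15): e=[26,9,-1] → .
  covered (4 px):
    . . . . .
    . X . . .
    . X . . .
    . . . . .
    . . . . .
    . . X . .
    . . X . .
    . . . . .
    . . . . .
    . . . . .
T1:
  2·area = 36  (B↔C swapped to make it positive)
  edge (0, 0)→(4, 8): d=(4,8) inclusive
  edge (4, 8)→(3, 15): d=(-1,7) inclusive
  edge (3, 15)→(0, 0): d=(-3,-15) inclusive
    (2,0)@(5, 1): e=[-36,0,72] → .  [on edge]
    (0,1)@(1, 3): e=[4,26,6] → X
    (1,1)@(3, 3): e=[-12,12,36] → .
    (0,2)@(1, 5): e=[12,24,0] → X  [on edge]
    (1,2)@(3, 5): e=[-4,10,30] → .
    (0,3)@(1, 7): e=[20,22,-6] → .
    (1,3)@(3, 7): e=[4,8,24] → X
    (2,3)@(5, 7): e=[-12,-6,54] → .
    (1,4)@(3, 9): e=[12,6,18] → X
    (2,4)@(5, 9): e=[-4,-8,48] → .
    (1,5)@(3, 11): e=[20,4,12] → X
    (2,5)@(5, 11): e=[4,-10,42] → .
    (1,7)@(3, 15): e=[36,0,0] → X  [on edge]
  covered (7 px):
    . . . . .
    X . . . .
    X . . . .
    . X . . .
    . X . . .
    . X . . .
    . X . . .
    . X . . .
    . . . . .
    . . . . .
T2:
  2·area = 66  (B↔C swapped to make it positive)
  edge (0, 16)→(0, 5): d=(0,-11) inclusive
  edge (0, 5)→(6, 4): d=(6,-1) inclusive
  edge (6, 4)→(0, 16): d=(-6,12) inclusive
    (0,2)@(1, 5): e=[11,1,54] → X
    (1,2)@(3, 5): e=[33,3,30] → X
    (2,2)@(5, 5): e=[55,5,6] → X
    (3,2)@(7, 5): e=[77,7,-18] → .
    (0,3)@(1, 7): e=[11,13,42] → X
    (2,3)@(5, 7): e=[55,17,-6] → .
    (0,4)@(1, 9): e=[11,25,30] → X
    (2,4)@(5, 9): e=[55,29,-18] → .
    (0,5)@(1, 11): e=[11,37,18] → X
    (1,5)@(3, 11): e=[33,39,-6] → .
    (0,6)@(1, 13): e=[11,49,6] → X
    (1,6)@(3, 13): e=[33,51,-18] → .
  covered (9 px):
    . . . . .
    . . . . .
    X X X . .
    X X . . .
    X X . . .
    X . . . .
    X . . . .
    . . . . .
    . . . . .
    . . . . .
T3:
  2·area = 20  (B↔C swapped to make it positive)
  edge (4, 18)→(2, 10): d=(-2,-8) inclusive
  edge (2, 10)→(6, 16): d=(4,6) inclusive
  edge (6, 16)→(4, 18): d=(-2,2) inclusive
    (1,6)@(3, 13): e=[2,6,12] → X
    (2,6)@(5, 13): e=[18,-6,8] → .
    (4,6)@(9, 13): e=[50,-30,0] → .  [on edge]
    (1,7)@(3, 15): e=[-2,14,8] → .
    (2,7)@(5, 15): e=[14,2,4] → X
    (3,7)@(7, 15): e=[30,-10,0] → .  [on edge]
    (2,8)@(5, 17): e=[10,10,0] → X  [on edge]
    (3,8)@(7, 17): e=[26,-2,-4] → .
    (1,9)@(3, 19): e=[-10,30,0] → .  [on edge]
    (2,9)@(5, 19): e=[6,18,-4] → .
  covered (3 px):
    . . . . .
    . . . . .
    . . . . .
    . . . . .
    . . . . .
    . . . . .
    . X . . .
    . . X . .
    . . X . .
    . . . . .

Result: 23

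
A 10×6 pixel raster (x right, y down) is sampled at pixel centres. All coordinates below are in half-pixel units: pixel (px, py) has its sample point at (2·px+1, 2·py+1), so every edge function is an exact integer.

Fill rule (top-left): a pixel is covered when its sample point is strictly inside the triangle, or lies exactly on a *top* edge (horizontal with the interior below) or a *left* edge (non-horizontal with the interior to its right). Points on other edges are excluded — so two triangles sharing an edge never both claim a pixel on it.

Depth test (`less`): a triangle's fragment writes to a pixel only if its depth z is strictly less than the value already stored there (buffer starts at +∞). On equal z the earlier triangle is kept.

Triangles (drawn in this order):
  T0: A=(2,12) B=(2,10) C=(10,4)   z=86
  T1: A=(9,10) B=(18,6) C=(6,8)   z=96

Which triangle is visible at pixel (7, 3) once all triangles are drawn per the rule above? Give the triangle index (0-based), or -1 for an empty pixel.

T0:
  2·area = 16
  edge (2, 12)→(2, 10): d=(0,-2) top-left  bias=+0
  edge (2, 10)→(10, 4): d=(8,-6) top-left  bias=+0
  edge (10, 4)→(2, 12): d=(-8,8) right/bottom  bias=-1
    (6,0)@(13, 1): e=[22,-6,0] → ·  [on edge]
    (5,1)@(11, 3): e=[18,-2,0] → ·  [on edge]
    (4,2)@(9, 5): e=[14,2,0] → ·  [on edge]
    (3,3)@(7, 7): e=[10,6,0] → ·  [on edge]
    (2,4)@(5, 9): e=[6,10,0] → ·  [on edge]
    (1,5)@(3, 11): e=[2,14,0] → ·  [on edge]
  covered (0 px):
    · · · · · · · · · ·
    · · · · · · · · · ·
    · · · · · · · · · ·
    · · · · · · · · · ·
    · · · · · · · · · ·
    · · · · · · · · · ·
T1:
  2·area = 30  (B↔C swapped to make it positive)
  edge (9, 10)→(6, 8): d=(-3,-2) top-left  bias=+0
  edge (6, 8)→(18, 6): d=(12,-2) top-left  bias=+0
  edge (18, 6)→(9, 10): d=(-9,4) right/bottom  bias=-1
    (6,3)@(13, 7): e=[17,2,11] → #
    (7,3)@(15, 7): e=[21,6,3] → #
    (8,3)@(17, 7): e=[25,10,-5] → ·
    (4,4)@(9, 9): e=[3,18,9] → #
    (5,4)@(11, 9): e=[7,22,1] → #
    (6,4)@(13, 9): e=[11,26,-7] → ·
    (7,4)@(15, 9): e=[15,30,-15] → ·
    (4,5)@(9, 11): e=[-3,42,-9] → ·
    (5,5)@(11, 11): e=[1,46,-17] → ·
  covered (4 px):
    · · · · · · · · · ·
    · · · · · · · · · ·
    · · · · · · · · · ·
    · · · · · · # # · ·
    · · · · # # · · · ·
    · · · · · · · · · ·

Z-buffer (winner per pixel, '.' = empty):
  . . . . . . . . . .
  . . . . . . . . . .
  . . . . . . . . . .
  . . . . . . 1 1 . .
  . . . . 1 1 . . . .
  . . . . . . . . . .

Answer: 1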